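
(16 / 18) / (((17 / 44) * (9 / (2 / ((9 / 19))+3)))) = 1.85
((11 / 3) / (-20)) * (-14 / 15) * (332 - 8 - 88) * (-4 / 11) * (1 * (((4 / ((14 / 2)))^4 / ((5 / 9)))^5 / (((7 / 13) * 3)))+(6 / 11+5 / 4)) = -26.37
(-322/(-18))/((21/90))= 230/3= 76.67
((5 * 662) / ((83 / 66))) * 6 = 1310760 / 83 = 15792.29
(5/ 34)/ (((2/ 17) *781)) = 0.00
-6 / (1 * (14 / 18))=-54 / 7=-7.71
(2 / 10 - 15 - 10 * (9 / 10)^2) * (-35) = 1603 / 2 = 801.50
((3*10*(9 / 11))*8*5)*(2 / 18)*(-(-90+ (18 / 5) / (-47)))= 5080320 / 517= 9826.54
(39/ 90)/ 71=13/ 2130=0.01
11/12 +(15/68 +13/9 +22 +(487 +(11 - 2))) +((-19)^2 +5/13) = 881.97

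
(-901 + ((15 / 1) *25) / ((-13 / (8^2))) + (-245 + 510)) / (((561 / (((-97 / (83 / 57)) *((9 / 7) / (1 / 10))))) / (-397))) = -2124860384520 / 1412411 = -1504420.73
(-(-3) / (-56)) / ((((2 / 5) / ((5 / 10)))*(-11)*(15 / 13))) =13 / 2464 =0.01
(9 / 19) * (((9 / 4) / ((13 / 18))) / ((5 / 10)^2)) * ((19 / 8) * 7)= 5103 / 52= 98.13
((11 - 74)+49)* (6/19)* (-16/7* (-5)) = -960/19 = -50.53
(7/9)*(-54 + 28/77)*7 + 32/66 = -28862/99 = -291.54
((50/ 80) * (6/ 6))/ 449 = 5/ 3592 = 0.00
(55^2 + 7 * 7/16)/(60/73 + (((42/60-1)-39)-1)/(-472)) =1043349215/312619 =3337.45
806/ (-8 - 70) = -31/ 3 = -10.33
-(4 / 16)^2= -1 / 16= -0.06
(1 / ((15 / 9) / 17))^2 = 2601 / 25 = 104.04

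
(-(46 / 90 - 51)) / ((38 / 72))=9088 / 95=95.66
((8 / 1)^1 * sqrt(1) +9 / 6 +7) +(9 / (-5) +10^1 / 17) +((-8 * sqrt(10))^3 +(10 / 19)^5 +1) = -16174.53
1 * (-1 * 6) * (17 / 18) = -17 / 3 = -5.67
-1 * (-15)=15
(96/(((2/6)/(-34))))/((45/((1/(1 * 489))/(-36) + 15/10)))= -1436432/4401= -326.39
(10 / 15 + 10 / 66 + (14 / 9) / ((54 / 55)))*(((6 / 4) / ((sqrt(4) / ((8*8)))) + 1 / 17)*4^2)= 83948384 / 45441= 1847.41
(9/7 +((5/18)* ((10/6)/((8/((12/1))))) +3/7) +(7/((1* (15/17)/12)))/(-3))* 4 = -36949/315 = -117.30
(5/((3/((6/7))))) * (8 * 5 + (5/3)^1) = 1250/21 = 59.52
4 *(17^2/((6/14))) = 8092/3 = 2697.33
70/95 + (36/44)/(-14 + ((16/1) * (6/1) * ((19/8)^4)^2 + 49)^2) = 400183050400590389240810/543105568337009933993881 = 0.74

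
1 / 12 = 0.08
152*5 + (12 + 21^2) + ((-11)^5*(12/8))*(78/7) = -18834476/7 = -2690639.43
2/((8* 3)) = 0.08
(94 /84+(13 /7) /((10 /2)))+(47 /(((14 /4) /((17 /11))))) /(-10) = -193 /330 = -0.58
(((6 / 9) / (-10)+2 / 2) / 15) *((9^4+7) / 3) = 91952 / 675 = 136.23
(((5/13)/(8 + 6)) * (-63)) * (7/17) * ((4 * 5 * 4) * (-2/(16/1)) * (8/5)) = 2520/221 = 11.40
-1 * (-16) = 16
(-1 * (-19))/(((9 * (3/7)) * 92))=133/2484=0.05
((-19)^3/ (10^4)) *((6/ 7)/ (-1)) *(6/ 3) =20577/ 17500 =1.18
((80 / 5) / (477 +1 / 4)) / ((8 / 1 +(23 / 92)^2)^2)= 16384 / 31767669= 0.00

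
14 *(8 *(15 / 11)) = 1680 / 11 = 152.73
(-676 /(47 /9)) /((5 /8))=-48672 /235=-207.11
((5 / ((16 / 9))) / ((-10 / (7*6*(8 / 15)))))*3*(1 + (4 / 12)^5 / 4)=-6811 / 360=-18.92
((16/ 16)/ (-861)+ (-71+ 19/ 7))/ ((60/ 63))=-11759/ 164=-71.70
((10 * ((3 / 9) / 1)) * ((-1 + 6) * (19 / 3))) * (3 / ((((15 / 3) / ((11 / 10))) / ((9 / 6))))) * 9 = 940.50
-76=-76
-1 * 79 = -79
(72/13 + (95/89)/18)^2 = 13590663241/433722276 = 31.33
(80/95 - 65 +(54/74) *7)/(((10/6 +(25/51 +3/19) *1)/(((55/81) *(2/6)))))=-38813720/6722271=-5.77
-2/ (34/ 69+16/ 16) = -138/ 103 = -1.34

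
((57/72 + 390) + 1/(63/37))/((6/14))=197255/216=913.22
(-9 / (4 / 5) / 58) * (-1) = 45 / 232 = 0.19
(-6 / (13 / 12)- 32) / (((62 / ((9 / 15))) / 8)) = -5856 / 2015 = -2.91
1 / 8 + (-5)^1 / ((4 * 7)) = -0.05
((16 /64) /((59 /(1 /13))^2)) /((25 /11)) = 11 /58828900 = 0.00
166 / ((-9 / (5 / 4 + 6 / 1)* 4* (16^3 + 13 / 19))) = -45733 / 5604264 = -0.01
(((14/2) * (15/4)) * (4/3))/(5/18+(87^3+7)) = 0.00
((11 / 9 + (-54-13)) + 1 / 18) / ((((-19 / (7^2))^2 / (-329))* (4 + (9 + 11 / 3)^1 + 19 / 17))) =15886262119 / 1964562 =8086.41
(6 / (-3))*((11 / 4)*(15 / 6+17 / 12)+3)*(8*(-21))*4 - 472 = 18036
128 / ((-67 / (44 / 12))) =-1408 / 201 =-7.00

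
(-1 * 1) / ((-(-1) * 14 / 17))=-17 / 14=-1.21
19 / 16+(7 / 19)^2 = 7643 / 5776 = 1.32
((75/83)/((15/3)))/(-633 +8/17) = -255/892499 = -0.00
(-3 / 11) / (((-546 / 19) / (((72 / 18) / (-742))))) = -19 / 371371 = -0.00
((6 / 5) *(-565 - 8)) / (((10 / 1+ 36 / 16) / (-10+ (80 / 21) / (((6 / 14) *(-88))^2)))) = 9981278 / 17787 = 561.16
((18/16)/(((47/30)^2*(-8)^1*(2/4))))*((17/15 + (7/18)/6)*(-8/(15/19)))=12293/8836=1.39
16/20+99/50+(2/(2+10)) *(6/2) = 82/25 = 3.28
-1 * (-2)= 2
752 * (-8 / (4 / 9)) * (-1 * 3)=40608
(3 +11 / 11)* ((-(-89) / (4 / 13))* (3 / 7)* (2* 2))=13884 / 7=1983.43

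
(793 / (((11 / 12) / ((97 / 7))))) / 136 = 230763 / 2618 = 88.14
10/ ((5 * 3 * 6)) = 1/ 9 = 0.11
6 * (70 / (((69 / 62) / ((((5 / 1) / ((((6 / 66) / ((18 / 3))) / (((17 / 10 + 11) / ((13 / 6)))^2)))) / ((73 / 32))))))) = 532222935552 / 283751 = 1875668.93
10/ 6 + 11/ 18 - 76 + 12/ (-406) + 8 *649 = 18702079/ 3654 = 5118.25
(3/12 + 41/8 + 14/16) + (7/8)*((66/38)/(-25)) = 23519/3800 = 6.19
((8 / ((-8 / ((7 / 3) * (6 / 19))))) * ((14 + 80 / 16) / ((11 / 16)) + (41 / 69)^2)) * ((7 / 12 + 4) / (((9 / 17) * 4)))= -872171825 / 19539144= -44.64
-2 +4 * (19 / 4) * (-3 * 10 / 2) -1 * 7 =-294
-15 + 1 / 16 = -14.94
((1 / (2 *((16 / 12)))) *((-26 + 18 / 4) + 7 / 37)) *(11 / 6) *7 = -121429 / 1184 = -102.56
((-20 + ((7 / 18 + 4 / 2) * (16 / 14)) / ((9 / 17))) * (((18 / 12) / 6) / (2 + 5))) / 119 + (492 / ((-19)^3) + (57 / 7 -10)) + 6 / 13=-61983766513 / 42114554937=-1.47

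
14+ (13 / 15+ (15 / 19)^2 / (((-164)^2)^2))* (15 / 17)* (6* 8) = 14069215362157 / 277467124112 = 50.71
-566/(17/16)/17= -9056/289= -31.34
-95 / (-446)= 95 / 446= 0.21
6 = 6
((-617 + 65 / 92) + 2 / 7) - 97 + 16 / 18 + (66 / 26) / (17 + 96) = -6063019561 / 8514324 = -712.10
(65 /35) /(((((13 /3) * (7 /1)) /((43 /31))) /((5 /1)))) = 645 /1519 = 0.42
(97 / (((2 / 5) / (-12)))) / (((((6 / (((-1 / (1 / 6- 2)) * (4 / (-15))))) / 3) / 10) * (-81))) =-7760 / 297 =-26.13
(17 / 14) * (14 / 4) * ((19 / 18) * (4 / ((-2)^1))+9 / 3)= 34 / 9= 3.78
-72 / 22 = -3.27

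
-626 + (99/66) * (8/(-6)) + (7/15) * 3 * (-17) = -3259/5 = -651.80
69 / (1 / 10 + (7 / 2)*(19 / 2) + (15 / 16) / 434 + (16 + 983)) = 2395680 / 35843267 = 0.07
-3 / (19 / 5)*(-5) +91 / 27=3754 / 513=7.32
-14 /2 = -7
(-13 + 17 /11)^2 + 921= 127317 /121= 1052.21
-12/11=-1.09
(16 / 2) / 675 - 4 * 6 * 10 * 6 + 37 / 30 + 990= -605819 / 1350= -448.75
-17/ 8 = -2.12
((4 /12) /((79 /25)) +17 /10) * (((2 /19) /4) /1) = 4279 /90060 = 0.05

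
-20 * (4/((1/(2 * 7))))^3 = -3512320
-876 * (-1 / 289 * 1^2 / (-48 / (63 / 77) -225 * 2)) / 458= -657 / 50496103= -0.00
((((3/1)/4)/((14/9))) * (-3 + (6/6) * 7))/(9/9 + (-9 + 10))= 0.96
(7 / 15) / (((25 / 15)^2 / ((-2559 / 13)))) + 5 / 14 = -744221 / 22750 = -32.71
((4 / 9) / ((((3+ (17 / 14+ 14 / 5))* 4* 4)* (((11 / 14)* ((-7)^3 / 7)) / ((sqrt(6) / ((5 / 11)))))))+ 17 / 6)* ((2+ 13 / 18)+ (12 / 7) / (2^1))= 7667 / 756 - 451* sqrt(6) / 556794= 10.14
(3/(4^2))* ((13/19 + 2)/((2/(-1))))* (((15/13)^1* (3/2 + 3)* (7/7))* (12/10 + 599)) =-12397131/15808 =-784.23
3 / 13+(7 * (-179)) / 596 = -14501 / 7748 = -1.87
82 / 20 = 41 / 10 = 4.10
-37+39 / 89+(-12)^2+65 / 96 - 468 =-3074855 / 8544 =-359.88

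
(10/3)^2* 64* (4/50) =512/9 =56.89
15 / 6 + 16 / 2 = 10.50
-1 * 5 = -5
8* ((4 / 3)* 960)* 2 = 20480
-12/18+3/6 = -1/6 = -0.17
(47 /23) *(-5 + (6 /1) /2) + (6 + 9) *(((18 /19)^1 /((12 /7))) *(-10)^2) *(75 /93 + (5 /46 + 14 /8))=59747143 /27094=2205.18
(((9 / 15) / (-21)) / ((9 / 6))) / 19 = -2 / 1995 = -0.00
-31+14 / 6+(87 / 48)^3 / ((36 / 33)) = -1140745 / 49152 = -23.21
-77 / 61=-1.26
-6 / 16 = -3 / 8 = -0.38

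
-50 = -50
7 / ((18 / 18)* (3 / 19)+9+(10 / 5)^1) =133 / 212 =0.63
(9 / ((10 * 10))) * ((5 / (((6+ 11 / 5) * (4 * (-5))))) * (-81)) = 729 / 3280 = 0.22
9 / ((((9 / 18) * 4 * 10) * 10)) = 9 / 200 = 0.04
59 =59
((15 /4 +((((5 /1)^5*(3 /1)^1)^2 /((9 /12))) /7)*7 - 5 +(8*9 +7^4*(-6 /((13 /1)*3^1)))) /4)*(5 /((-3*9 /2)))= -30468672355 /2808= -10850666.79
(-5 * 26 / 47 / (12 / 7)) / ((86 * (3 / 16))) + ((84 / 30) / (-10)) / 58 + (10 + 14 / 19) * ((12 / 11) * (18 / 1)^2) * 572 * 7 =7614381451478263 / 501106950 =15195122.42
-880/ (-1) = 880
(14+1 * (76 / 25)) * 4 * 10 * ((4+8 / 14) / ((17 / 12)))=1308672 / 595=2199.45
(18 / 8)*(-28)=-63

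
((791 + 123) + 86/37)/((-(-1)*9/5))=169520/333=509.07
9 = 9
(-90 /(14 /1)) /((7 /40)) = -1800 /49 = -36.73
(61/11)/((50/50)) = 61/11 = 5.55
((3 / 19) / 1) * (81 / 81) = 3 / 19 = 0.16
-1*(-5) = 5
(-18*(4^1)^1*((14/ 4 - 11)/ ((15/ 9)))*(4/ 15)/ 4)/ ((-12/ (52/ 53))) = -468/ 265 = -1.77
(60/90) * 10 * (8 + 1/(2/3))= 190/3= 63.33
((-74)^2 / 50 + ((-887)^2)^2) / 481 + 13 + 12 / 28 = 108325956537691 / 84175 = 1286913650.58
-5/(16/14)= -35/8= -4.38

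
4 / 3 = 1.33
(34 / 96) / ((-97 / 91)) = -1547 / 4656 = -0.33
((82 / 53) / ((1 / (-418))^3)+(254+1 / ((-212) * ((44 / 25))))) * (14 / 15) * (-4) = 7378234078159 / 17490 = 421854435.57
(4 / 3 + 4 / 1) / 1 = 5.33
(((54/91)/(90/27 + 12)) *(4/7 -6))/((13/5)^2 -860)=76950/312520481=0.00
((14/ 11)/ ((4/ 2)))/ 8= 7/ 88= 0.08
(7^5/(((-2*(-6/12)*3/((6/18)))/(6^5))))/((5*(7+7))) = 1037232/5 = 207446.40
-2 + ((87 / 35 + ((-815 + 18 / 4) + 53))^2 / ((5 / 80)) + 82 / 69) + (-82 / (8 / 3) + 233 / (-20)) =770927331016 / 84525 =9120701.93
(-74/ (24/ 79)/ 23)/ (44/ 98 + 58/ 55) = -7877485/ 1118352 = -7.04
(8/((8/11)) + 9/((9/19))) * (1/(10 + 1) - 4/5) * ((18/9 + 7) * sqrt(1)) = -2106/11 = -191.45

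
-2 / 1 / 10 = -1 / 5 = -0.20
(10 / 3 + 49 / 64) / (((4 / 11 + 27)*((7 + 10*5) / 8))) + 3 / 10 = 660937 / 2058840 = 0.32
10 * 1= 10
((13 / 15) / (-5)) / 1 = -13 / 75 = -0.17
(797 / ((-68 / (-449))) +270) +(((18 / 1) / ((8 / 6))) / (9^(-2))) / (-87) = 10885391 / 1972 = 5519.98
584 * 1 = 584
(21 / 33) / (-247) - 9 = -24460 / 2717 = -9.00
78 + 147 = 225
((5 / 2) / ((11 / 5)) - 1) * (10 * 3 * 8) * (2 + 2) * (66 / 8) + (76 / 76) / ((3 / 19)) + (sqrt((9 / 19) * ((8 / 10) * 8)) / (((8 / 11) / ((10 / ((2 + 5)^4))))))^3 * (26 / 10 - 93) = 3259 / 3 - 32487048 * sqrt(190) / 4996704679561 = 1086.33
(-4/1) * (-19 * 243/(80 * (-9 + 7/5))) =-243/8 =-30.38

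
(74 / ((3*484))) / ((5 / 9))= 111 / 1210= 0.09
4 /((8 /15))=15 /2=7.50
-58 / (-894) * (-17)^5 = -92116.00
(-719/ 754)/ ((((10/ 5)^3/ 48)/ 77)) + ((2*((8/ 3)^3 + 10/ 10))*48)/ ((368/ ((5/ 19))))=-651196007/ 1482741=-439.18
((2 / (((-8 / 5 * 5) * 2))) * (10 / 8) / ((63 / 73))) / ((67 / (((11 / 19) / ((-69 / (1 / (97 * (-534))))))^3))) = -485815 / 42297274080097033420788390144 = -0.00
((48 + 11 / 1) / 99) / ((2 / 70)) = 2065 / 99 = 20.86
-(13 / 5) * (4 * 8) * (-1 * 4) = 1664 / 5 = 332.80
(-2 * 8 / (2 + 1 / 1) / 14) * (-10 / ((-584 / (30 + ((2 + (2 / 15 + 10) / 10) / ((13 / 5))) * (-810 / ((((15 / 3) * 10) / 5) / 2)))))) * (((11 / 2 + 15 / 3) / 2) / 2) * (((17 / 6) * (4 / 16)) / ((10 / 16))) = 3.06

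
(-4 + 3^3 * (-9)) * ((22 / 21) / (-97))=5434 / 2037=2.67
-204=-204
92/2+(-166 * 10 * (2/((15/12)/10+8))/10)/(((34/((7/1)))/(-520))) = 75150/17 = 4420.59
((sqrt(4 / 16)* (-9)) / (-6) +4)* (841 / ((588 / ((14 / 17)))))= 15979 / 2856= 5.59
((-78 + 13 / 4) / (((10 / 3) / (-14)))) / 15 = 2093 / 100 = 20.93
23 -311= -288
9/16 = 0.56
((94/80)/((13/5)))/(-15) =-47/1560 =-0.03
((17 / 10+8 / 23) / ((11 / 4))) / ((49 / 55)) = 942 / 1127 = 0.84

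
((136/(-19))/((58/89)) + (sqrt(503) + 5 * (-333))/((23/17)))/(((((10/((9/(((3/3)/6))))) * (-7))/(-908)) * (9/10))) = -12246521064/12673 + 92616 * sqrt(503)/161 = -953445.82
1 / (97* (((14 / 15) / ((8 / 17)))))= 60 / 11543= 0.01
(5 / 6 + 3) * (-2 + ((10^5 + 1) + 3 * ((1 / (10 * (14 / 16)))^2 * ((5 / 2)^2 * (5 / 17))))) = 638627407 / 1666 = 383329.78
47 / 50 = 0.94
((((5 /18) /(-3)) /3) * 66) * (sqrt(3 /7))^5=-55 * sqrt(21) /1029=-0.24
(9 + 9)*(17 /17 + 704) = 12690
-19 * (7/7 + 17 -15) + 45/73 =-4116/73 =-56.38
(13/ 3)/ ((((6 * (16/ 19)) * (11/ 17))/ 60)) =20995/ 264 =79.53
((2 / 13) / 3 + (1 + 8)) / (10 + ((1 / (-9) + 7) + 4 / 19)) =20121 / 38012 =0.53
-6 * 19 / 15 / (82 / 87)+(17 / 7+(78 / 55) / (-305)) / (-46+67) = -803565016 / 101102925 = -7.95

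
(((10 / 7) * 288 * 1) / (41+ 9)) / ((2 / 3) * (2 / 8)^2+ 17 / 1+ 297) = 6912 / 263795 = 0.03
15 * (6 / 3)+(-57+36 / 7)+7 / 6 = -20.69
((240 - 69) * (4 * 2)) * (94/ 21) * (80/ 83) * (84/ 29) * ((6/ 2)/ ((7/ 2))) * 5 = 1234483200/ 16849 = 73267.45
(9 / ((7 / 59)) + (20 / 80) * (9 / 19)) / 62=40419 / 32984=1.23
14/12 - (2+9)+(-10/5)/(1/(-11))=73/6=12.17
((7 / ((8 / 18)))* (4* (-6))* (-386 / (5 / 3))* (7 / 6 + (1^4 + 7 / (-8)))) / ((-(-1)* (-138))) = -376929 / 460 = -819.41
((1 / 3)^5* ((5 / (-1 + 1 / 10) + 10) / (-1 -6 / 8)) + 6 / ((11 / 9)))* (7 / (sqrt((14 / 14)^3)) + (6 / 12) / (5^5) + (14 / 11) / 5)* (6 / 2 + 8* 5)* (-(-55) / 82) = 8845979708749 / 8630448750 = 1024.97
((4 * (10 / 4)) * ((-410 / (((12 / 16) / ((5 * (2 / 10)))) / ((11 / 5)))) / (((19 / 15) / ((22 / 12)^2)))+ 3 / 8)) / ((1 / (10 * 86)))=-4692554525 / 171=-27441839.33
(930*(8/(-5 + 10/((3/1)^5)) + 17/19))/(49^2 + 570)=-3059886/13604209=-0.22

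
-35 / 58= -0.60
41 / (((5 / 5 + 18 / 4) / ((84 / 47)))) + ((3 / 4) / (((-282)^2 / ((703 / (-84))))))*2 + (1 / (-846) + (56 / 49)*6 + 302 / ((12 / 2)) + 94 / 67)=11239701037 / 156291168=71.92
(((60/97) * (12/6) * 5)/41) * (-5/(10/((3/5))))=-180/3977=-0.05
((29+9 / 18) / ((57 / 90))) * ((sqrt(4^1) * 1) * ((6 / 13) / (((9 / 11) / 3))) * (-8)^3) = -19937280 / 247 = -80717.73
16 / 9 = 1.78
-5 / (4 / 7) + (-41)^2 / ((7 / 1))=6479 / 28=231.39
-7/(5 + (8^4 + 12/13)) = -91/53325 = -0.00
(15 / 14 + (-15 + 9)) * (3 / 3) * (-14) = 69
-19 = -19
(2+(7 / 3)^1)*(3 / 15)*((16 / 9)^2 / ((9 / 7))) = 23296 / 10935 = 2.13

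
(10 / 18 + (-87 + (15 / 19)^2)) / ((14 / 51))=-312.63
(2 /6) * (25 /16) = 25 /48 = 0.52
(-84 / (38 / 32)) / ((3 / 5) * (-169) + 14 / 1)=6720 / 8303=0.81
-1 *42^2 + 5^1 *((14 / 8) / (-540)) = -762055 / 432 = -1764.02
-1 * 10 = -10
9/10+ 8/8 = 19/10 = 1.90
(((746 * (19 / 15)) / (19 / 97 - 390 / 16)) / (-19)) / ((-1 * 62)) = -289448 / 8724795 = -0.03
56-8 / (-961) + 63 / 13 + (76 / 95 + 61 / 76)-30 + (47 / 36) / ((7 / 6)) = 33.58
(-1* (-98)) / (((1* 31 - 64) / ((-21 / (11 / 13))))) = 8918 / 121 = 73.70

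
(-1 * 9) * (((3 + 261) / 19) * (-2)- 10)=6462 / 19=340.11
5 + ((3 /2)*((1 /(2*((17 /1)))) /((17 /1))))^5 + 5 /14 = 77414165777243301 /14450644278418432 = 5.36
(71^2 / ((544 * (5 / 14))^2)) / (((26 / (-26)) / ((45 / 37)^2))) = -20007729 / 101284096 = -0.20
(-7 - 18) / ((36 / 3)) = -25 / 12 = -2.08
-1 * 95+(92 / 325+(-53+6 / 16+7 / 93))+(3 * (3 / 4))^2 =-68769929 / 483600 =-142.20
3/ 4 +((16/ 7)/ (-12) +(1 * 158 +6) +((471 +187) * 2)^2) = 145489727/ 84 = 1732020.56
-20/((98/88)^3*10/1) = -1.45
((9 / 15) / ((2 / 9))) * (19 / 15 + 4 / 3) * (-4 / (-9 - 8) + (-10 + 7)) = -16497 / 850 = -19.41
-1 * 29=-29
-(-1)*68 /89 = 68 /89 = 0.76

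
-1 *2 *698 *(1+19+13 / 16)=-116217 / 4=-29054.25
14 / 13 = 1.08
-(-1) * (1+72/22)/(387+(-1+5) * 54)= 0.01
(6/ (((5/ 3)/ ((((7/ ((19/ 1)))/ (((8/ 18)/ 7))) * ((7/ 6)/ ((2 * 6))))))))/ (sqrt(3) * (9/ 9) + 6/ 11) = -33957/ 82840 + 124509 * sqrt(3)/ 165680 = 0.89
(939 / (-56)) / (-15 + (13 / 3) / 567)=228177 / 204016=1.12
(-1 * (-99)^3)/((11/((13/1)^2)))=14907321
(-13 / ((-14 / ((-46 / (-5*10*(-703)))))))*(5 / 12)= -299 / 590520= -0.00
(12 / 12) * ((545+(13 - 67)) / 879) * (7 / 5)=3437 / 4395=0.78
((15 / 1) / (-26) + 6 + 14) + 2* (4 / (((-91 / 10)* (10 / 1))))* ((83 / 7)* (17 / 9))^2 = -17824321 / 722358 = -24.68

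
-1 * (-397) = 397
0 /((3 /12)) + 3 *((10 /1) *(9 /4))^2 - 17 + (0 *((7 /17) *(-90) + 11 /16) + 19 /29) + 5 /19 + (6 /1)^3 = 3787945 /2204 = 1718.67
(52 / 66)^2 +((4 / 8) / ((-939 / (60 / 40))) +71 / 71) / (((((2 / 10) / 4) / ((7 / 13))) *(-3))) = -13143311 / 4431141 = -2.97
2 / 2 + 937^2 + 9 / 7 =6145799 / 7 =877971.29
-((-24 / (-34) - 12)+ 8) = 56 / 17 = 3.29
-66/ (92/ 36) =-594/ 23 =-25.83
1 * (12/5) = 2.40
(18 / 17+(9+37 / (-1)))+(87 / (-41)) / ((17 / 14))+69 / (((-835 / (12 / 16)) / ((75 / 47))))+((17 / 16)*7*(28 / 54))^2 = -3551741793647 / 255243451968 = -13.92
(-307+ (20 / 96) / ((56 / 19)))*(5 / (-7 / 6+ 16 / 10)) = -10312825 / 2912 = -3541.49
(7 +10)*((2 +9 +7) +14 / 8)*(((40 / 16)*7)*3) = 17626.88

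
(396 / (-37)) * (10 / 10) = -396 / 37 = -10.70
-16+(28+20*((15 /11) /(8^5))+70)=7389259 /90112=82.00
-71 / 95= -0.75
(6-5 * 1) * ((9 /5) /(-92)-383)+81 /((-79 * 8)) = -27847177 /72680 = -383.15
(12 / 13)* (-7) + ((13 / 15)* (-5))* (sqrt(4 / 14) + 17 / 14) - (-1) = -5855 / 546 - 13* sqrt(14) / 21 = -13.04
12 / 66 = 2 / 11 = 0.18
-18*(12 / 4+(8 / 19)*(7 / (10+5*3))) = -56.12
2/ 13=0.15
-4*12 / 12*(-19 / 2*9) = 342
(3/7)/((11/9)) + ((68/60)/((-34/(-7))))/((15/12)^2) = 0.50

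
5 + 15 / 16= 95 / 16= 5.94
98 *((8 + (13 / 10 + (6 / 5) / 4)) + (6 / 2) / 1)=6174 / 5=1234.80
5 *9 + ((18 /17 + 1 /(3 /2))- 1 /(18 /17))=14009 /306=45.78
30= 30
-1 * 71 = -71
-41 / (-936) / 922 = 41 / 862992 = 0.00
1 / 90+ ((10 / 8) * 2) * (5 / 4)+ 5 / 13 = 16477 / 4680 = 3.52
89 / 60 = 1.48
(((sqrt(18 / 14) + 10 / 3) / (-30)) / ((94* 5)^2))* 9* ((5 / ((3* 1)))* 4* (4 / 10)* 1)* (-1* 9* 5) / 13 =27* sqrt(7) / 5025475 + 6 / 143585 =0.00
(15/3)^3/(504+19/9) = 225/911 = 0.25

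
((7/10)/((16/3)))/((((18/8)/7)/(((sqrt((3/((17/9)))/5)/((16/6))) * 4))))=147 * sqrt(255)/6800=0.35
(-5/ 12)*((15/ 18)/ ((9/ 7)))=-0.27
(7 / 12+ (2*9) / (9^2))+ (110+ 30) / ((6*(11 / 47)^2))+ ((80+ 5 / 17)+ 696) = 89090305 / 74052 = 1203.08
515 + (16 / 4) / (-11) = 514.64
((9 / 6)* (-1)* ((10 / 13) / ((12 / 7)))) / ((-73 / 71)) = 2485 / 3796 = 0.65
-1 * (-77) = 77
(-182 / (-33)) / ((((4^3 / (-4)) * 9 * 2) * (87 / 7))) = -637 / 413424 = -0.00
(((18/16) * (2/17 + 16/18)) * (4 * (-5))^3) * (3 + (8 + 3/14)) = -1727000/17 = -101588.24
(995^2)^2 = 980149500625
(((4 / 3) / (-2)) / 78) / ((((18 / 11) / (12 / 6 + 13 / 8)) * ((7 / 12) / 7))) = -319 / 1404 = -0.23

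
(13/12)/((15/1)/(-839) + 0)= -60.59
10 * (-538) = -5380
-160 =-160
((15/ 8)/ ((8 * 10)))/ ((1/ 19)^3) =160.76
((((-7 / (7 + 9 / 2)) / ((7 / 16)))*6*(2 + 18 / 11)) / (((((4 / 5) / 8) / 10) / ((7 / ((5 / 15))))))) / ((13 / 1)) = -16128000 / 3289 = -4903.62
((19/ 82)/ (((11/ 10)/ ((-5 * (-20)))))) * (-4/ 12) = -9500/ 1353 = -7.02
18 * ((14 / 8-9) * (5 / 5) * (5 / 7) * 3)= -3915 / 14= -279.64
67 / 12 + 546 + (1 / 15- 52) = 9993 / 20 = 499.65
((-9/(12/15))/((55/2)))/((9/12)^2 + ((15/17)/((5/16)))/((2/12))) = -136/5819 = -0.02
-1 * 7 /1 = -7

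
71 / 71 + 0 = 1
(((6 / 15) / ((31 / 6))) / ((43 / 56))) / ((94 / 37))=12432 / 313255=0.04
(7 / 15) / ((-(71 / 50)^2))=-0.23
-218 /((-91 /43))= 9374 /91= 103.01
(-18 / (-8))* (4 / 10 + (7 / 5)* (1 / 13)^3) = 39609 / 43940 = 0.90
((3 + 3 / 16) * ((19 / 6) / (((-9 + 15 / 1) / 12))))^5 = 3515706497843 / 1048576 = 3352838.99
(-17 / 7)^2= 289 / 49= 5.90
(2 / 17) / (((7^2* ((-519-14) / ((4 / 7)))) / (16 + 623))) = -5112 / 3107923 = -0.00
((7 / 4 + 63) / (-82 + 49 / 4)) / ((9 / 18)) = -518 / 279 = -1.86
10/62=5/31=0.16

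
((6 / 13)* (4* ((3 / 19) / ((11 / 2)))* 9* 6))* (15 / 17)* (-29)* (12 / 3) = -13530240 / 46189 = -292.93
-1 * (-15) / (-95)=-3 / 19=-0.16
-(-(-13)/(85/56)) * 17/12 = -182/15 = -12.13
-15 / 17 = -0.88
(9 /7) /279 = 1 /217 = 0.00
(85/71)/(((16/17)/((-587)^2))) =497902205/1136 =438294.19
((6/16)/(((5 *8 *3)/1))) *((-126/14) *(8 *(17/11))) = -0.35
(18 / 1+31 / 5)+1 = 126 / 5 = 25.20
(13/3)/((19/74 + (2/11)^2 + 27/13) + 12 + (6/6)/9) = 4539678/15167255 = 0.30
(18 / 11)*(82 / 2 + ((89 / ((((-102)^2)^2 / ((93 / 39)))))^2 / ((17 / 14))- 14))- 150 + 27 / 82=-44485436936316969139057 / 421707224480666275008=-105.49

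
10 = 10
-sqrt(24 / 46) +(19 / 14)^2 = 361 / 196 - 2*sqrt(69) / 23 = 1.12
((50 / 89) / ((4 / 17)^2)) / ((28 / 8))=7225 / 2492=2.90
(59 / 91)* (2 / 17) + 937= 1449657 / 1547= 937.08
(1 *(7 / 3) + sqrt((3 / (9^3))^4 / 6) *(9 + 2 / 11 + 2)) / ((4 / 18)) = 41 *sqrt(6) / 288684 + 21 / 2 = 10.50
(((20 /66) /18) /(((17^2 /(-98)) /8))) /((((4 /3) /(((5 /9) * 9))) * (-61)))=4900 /1745271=0.00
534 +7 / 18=9619 / 18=534.39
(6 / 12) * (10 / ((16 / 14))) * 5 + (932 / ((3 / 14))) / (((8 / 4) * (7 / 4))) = 30349 / 24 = 1264.54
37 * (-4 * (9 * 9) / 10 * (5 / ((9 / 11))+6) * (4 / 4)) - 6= -72624 / 5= -14524.80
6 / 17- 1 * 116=-1966 / 17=-115.65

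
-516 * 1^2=-516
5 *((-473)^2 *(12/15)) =894916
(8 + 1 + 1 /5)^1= 9.20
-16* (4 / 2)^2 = -64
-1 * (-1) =1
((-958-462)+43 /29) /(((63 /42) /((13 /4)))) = -3073.45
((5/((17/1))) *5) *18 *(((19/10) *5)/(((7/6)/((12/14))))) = 153900/833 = 184.75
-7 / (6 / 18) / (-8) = 21 / 8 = 2.62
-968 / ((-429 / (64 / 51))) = 5632 / 1989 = 2.83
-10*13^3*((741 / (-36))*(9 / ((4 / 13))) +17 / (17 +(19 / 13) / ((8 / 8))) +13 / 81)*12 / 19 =4277952263 / 513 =8339088.23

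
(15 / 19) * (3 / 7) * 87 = 3915 / 133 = 29.44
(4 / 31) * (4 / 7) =16 / 217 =0.07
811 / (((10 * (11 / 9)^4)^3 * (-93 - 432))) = -76350118028697 / 549224965926175000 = -0.00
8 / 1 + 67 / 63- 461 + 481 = 1831 / 63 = 29.06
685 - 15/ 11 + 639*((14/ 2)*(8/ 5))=431224/ 55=7840.44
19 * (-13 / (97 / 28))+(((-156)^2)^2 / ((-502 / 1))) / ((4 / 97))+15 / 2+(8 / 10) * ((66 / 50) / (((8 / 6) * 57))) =-3308616664720223 / 115648250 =-28609310.26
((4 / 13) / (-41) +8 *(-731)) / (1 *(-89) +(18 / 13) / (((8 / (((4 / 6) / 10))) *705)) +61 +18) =14649843600 / 25050959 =584.80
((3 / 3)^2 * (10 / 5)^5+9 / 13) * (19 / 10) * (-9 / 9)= -1615 / 26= -62.12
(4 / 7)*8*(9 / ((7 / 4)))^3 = 1492992 / 2401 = 621.82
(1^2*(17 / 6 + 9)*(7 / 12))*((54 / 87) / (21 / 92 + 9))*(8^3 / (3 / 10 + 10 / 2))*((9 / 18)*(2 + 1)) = 29263360 / 434971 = 67.28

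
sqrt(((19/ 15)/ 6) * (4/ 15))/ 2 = sqrt(114)/ 90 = 0.12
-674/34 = -337/17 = -19.82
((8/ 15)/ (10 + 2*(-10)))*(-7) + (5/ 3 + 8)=251/ 25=10.04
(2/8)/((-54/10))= -5/108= -0.05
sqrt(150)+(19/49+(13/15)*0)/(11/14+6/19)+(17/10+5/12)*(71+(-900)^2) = 5*sqrt(6)+211004907187/123060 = 1714662.88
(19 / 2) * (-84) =-798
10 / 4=2.50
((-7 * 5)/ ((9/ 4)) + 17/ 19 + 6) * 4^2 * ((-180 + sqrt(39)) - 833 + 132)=20876176/ 171 - 23696 * sqrt(39)/ 171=121217.51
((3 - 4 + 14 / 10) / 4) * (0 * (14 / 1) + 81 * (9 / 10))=729 / 100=7.29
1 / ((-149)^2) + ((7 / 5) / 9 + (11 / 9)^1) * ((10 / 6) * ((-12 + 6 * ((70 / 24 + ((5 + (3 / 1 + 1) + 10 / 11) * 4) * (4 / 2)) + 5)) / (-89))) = -7739131162 / 586839033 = -13.19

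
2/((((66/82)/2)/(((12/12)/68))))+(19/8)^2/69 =127859/825792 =0.15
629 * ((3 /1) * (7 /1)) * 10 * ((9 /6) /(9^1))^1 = 22015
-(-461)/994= 461/994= 0.46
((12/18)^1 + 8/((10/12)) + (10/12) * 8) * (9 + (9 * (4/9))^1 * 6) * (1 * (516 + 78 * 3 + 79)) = 2316226/5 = 463245.20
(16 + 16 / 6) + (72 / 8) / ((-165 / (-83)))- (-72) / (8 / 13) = 23132 / 165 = 140.19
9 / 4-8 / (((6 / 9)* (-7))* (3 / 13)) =271 / 28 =9.68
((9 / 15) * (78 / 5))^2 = 54756 / 625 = 87.61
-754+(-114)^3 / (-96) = 58715 / 4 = 14678.75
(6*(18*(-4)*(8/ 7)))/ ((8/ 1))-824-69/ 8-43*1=-52491/ 56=-937.34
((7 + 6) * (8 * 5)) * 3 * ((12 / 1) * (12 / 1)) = 224640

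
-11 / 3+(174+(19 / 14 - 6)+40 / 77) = 76789 / 462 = 166.21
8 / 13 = 0.62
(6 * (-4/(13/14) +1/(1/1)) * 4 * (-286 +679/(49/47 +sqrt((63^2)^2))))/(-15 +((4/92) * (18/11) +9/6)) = -82887721103/49055370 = -1689.68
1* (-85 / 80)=-17 / 16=-1.06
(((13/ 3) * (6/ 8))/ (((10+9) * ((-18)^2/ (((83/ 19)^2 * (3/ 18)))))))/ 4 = 89557/ 213342336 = 0.00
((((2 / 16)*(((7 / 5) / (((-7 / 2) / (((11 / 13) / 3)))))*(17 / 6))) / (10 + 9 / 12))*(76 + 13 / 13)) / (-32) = 14399 / 1609920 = 0.01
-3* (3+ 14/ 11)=-12.82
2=2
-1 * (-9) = 9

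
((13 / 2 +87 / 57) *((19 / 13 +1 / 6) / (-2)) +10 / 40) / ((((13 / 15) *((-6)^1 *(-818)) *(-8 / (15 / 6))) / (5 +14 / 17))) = 30733725 / 11430954496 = 0.00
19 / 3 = 6.33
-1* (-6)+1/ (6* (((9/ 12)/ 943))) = 1940/ 9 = 215.56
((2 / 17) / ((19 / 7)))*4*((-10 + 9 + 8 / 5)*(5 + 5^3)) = 4368 / 323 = 13.52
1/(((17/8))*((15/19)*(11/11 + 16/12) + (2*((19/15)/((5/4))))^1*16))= 11400/830161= 0.01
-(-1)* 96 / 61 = 96 / 61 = 1.57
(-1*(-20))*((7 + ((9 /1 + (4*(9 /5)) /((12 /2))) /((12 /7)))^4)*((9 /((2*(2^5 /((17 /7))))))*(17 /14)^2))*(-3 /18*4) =-424596734517 /50176000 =-8462.15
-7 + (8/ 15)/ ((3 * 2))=-311/ 45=-6.91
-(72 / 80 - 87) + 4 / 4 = 871 / 10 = 87.10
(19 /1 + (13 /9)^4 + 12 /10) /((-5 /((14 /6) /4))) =-2819131 /984150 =-2.86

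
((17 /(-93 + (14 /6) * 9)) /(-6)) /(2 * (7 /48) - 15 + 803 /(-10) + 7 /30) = -5 /12042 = -0.00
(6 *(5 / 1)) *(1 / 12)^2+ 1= 29 / 24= 1.21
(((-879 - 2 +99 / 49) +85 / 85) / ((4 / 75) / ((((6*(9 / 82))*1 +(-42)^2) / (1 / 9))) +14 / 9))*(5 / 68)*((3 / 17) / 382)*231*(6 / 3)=-1040001608460375 / 117415117234408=-8.86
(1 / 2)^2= 1 / 4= 0.25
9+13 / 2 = 15.50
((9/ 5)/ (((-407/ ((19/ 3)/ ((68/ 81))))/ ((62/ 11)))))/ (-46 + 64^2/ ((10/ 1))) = -15903/ 30748036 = -0.00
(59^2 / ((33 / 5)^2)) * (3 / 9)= 87025 / 3267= 26.64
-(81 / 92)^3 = -531441 / 778688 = -0.68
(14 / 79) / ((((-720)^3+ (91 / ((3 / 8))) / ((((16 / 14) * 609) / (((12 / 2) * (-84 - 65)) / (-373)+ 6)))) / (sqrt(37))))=-2611 * sqrt(37) / 5499249364866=-0.00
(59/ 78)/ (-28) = -0.03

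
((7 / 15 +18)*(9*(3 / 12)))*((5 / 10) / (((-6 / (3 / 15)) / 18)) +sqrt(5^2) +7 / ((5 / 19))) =260103 / 200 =1300.52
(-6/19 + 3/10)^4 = 81/1303210000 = 0.00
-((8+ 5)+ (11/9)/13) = -1532/117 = -13.09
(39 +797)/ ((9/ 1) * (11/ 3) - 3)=418/ 15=27.87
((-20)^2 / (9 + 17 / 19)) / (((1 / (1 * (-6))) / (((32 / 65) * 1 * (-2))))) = 145920 / 611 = 238.82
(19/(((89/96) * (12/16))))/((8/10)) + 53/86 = 266157/7654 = 34.77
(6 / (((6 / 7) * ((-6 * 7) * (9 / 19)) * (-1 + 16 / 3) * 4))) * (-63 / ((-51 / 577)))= -76741 / 5304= -14.47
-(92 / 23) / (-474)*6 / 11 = 4 / 869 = 0.00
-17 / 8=-2.12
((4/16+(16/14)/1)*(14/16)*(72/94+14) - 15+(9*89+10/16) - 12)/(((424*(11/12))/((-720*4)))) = -160933770/27401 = -5873.28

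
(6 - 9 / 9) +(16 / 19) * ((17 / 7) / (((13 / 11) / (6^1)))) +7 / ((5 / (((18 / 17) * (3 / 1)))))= 2914307 / 146965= 19.83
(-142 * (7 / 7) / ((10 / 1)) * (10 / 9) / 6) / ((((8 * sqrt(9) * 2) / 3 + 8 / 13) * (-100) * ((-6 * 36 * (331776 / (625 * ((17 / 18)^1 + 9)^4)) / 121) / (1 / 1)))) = -2866415898278075 / 175495605123022848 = -0.02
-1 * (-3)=3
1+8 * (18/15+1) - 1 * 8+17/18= 1039/90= 11.54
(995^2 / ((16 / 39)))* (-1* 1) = -38610975 / 16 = -2413185.94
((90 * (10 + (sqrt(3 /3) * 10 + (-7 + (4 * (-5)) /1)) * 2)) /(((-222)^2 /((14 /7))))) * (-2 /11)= 240 /15059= 0.02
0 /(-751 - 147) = 0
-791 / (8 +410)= -791 / 418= -1.89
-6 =-6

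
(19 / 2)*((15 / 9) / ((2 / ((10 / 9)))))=475 / 54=8.80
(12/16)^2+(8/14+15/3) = 6.13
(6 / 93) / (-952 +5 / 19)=-38 / 560573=-0.00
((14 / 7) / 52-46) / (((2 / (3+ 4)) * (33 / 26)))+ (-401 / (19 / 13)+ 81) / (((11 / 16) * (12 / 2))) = -72573 / 418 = -173.62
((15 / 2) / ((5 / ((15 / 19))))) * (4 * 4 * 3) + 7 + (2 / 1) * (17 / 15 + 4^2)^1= 27961 / 285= 98.11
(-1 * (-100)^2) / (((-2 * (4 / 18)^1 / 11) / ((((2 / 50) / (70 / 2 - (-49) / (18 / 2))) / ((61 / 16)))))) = 356400 / 5551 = 64.20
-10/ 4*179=-895/ 2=-447.50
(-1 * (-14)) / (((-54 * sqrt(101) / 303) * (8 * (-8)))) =7 * sqrt(101) / 576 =0.12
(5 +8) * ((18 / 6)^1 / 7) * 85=3315 / 7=473.57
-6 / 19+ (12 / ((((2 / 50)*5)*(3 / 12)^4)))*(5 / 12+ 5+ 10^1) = 4499194 / 19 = 236799.68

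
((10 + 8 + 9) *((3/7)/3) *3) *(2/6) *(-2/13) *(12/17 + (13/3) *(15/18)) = -3963/1547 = -2.56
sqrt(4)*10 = 20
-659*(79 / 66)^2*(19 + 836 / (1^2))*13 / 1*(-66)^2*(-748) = 34194059422380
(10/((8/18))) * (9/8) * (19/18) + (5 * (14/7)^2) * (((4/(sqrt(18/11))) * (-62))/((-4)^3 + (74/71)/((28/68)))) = 855/32 + 123256 * sqrt(22)/9165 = 89.80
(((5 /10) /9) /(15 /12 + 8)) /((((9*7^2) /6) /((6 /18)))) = 4 /146853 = 0.00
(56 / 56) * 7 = 7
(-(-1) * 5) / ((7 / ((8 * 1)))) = 40 / 7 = 5.71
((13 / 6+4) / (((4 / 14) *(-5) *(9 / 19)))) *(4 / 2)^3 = -9842 / 135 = -72.90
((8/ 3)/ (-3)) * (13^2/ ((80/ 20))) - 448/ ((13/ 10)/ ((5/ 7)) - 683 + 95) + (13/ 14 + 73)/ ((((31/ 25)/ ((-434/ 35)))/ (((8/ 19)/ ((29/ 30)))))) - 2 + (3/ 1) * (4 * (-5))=-61160940464/ 145343331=-420.80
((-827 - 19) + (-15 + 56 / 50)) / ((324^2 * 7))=-3071 / 2624400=-0.00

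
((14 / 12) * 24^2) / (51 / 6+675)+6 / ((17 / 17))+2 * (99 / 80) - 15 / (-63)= 11134033 / 1148280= 9.70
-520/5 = -104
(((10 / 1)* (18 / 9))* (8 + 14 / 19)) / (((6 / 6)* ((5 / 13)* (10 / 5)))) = 4316 / 19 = 227.16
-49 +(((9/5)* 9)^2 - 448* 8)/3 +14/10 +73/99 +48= -2737472/2475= -1106.05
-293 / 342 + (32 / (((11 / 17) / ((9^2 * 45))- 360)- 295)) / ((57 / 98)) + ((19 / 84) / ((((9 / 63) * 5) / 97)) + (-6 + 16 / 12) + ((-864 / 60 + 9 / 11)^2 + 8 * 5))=19698296931811 / 78927344100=249.58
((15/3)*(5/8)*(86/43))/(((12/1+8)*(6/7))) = 35/96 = 0.36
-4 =-4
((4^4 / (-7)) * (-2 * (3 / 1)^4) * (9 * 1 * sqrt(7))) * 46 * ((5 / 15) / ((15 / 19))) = 36246528 * sqrt(7) / 35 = 2739979.97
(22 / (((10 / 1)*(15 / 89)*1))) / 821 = 979 / 61575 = 0.02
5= 5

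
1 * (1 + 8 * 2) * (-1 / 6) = -17 / 6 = -2.83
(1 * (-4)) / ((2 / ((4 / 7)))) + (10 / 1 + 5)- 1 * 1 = 90 / 7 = 12.86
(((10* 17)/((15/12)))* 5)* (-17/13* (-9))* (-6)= -48018.46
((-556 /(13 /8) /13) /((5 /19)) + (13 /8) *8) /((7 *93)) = -24509 /183365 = -0.13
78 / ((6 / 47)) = 611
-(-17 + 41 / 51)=826 / 51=16.20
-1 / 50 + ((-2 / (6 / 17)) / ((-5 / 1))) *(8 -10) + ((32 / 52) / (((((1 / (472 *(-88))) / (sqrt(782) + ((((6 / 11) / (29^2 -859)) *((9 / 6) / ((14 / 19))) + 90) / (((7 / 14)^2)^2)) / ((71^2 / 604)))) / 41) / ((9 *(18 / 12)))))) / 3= -55950243457287133 / 68809650 -61307136 *sqrt(782) / 13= -944993839.13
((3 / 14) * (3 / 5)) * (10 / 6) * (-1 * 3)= -9 / 14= -0.64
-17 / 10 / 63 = -17 / 630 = -0.03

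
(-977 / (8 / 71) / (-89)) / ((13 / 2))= 14.99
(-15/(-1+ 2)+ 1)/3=-14/3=-4.67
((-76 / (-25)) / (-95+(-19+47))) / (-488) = 19 / 204350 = 0.00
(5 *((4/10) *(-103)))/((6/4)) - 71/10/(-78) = -35683/260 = -137.24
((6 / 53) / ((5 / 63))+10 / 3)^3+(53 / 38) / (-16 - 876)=1836519469355009 / 17031379923000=107.83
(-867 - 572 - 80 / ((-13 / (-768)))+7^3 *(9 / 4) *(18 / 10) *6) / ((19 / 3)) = 846201 / 2470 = 342.59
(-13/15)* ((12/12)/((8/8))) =-13/15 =-0.87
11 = 11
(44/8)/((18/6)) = 11/6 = 1.83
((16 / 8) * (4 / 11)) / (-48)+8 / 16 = 0.48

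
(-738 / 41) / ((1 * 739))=-18 / 739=-0.02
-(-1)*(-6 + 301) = 295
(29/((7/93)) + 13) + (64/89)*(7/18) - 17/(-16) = 35851415/89712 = 399.63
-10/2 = -5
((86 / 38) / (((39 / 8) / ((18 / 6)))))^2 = 118336 / 61009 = 1.94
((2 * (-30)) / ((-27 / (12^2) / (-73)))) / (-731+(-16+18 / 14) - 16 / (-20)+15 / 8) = 6540800 / 208051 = 31.44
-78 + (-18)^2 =246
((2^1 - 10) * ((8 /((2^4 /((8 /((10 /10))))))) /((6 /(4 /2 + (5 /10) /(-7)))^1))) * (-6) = 432 /7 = 61.71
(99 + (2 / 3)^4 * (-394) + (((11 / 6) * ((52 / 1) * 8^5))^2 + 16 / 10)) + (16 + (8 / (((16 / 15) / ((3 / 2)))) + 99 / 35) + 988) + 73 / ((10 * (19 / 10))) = 420519440542526285 / 43092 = 9758642916145.14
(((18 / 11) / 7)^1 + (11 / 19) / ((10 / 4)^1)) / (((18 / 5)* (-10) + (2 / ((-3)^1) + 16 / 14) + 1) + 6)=-10212 / 625955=-0.02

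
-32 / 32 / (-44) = 1 / 44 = 0.02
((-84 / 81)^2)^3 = 481890304 / 387420489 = 1.24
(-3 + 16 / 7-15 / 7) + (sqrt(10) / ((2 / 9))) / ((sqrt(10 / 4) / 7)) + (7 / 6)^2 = 15499 / 252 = 61.50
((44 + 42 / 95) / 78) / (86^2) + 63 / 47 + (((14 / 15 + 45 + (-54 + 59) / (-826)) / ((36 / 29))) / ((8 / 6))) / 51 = 245390663060911 / 130210029671904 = 1.88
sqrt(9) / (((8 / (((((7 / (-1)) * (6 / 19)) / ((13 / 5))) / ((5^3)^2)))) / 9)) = -567 / 3087500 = -0.00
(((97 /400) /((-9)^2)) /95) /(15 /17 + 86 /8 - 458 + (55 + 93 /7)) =-11543 /138484606500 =-0.00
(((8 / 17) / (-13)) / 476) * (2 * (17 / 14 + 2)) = -90 / 184093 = -0.00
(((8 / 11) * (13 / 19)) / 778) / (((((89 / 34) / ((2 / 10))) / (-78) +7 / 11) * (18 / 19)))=22984 / 15951723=0.00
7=7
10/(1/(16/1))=160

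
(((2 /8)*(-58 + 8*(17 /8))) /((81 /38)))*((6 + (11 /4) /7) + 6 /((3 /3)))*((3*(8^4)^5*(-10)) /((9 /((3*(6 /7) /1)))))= 779124176686976566558720 /1323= 588907163028704887799.49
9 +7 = 16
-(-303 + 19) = 284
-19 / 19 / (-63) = 1 / 63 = 0.02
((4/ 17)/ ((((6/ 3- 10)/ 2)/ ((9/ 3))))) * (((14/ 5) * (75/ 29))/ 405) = -14/ 4437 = -0.00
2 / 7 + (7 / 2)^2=351 / 28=12.54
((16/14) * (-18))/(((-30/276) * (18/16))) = 5888/35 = 168.23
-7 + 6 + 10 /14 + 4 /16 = -1 /28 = -0.04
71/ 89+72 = 6479/ 89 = 72.80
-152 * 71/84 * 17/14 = -22933/147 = -156.01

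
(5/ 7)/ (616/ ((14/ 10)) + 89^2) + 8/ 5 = 468241/ 292635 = 1.60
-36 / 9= -4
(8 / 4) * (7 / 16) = 7 / 8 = 0.88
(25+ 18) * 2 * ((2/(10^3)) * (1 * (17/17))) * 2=43/125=0.34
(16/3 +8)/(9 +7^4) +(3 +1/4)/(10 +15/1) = 9799/72300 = 0.14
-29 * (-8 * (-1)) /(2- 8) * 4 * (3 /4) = 116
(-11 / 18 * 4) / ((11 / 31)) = -62 / 9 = -6.89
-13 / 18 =-0.72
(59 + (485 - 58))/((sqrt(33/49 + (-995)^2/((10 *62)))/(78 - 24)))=367416 *sqrt(300896447)/9706337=656.62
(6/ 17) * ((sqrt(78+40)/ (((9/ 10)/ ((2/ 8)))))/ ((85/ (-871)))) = -871 * sqrt(118)/ 867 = -10.91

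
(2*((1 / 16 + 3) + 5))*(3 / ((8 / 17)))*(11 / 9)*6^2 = 72369 / 16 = 4523.06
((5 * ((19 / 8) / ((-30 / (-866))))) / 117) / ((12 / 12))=8227 / 2808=2.93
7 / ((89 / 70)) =490 / 89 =5.51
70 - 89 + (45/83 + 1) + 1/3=-4264/249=-17.12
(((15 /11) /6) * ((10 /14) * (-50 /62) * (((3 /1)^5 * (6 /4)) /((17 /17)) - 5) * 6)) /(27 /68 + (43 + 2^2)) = -45836250 /7693301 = -5.96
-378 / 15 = -126 / 5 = -25.20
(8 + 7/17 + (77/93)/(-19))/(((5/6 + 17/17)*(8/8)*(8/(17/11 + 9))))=662708/110143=6.02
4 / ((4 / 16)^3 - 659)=-256 / 42175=-0.01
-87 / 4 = -21.75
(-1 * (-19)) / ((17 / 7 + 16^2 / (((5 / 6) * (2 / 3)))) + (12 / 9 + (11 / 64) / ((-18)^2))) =725760 / 17745307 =0.04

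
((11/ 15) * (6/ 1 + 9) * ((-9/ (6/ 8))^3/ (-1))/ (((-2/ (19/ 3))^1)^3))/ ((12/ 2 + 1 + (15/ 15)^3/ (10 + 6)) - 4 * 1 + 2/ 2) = -9657472/ 65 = -148576.49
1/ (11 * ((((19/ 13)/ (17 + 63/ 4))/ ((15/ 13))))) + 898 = 752693/ 836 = 900.35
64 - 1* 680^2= -462336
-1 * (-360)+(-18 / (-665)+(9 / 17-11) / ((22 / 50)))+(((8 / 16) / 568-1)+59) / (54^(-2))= 5985028371899 / 35316820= 169466.80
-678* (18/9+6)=-5424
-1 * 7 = -7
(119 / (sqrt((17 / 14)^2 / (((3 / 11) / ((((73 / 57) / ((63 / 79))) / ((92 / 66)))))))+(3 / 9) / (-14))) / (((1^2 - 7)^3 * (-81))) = 0.00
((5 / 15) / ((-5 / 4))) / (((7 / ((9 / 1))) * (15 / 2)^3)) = -32 / 39375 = -0.00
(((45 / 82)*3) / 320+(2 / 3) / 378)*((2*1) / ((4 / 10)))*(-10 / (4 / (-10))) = 2569625 / 2975616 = 0.86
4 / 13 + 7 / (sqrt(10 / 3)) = 4 / 13 + 7 * sqrt(30) / 10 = 4.14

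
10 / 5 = 2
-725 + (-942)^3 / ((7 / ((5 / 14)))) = -2089777745 / 49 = -42648525.41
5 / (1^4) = 5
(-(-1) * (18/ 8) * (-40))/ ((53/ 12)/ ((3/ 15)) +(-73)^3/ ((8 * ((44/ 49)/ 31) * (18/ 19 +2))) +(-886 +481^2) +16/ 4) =760320/ 2864478121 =0.00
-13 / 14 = -0.93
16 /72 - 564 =-5074 /9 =-563.78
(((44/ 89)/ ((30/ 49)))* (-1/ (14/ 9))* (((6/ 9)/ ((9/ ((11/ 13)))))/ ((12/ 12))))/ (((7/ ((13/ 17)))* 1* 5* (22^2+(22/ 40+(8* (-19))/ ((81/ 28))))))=-8712/ 5294372815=-0.00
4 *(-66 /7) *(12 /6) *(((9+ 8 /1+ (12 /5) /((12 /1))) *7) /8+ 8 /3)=-46772 /35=-1336.34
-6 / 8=-3 / 4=-0.75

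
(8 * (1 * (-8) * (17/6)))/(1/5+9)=-1360/69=-19.71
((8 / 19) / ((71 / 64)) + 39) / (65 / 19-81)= -53123 / 104654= -0.51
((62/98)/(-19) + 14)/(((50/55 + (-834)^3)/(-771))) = 110278443/5940739613354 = 0.00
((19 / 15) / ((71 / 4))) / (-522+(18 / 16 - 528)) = -608 / 8936415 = -0.00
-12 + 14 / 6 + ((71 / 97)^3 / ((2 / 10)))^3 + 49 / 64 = -198870861997875211853 / 145964363261676521664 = -1.36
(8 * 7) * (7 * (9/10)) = 1764/5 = 352.80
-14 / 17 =-0.82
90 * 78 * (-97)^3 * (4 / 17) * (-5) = 128139289200 / 17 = 7537605247.06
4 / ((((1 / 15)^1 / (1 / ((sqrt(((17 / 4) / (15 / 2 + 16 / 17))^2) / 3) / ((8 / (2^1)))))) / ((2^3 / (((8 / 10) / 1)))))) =14300.35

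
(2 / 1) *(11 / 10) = 11 / 5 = 2.20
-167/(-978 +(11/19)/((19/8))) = 60287/352970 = 0.17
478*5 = 2390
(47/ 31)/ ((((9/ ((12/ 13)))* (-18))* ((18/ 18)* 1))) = -94/ 10881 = -0.01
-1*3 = -3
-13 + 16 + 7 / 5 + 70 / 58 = 813 / 145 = 5.61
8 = 8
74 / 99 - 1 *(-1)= 173 / 99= 1.75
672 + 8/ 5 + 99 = 3863/ 5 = 772.60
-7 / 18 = -0.39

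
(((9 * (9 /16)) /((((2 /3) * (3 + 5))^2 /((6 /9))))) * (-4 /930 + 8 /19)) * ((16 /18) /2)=16569 /753920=0.02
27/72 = 3/8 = 0.38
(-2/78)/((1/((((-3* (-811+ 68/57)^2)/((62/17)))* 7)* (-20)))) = -81789593690/42237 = -1936444.20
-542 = -542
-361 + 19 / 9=-3230 / 9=-358.89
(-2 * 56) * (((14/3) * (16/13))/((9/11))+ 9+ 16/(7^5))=-1512182032/842751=-1794.34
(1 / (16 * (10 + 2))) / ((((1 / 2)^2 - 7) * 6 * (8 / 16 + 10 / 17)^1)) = -17 / 143856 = -0.00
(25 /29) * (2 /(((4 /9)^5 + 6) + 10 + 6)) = 1476225 /18851479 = 0.08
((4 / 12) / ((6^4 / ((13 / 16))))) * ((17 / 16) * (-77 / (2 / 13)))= -221221 / 1990656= -0.11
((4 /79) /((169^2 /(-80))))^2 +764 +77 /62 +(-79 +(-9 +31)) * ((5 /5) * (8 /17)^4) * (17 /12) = 1180551449596580292293 /1550741661757779166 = 761.28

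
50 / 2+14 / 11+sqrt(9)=322 / 11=29.27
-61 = -61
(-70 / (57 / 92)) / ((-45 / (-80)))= -103040 / 513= -200.86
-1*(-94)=94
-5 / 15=-1 / 3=-0.33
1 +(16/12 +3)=5.33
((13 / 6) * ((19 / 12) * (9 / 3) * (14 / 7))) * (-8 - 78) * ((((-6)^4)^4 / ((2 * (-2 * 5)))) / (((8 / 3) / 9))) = 4213548045997056 / 5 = 842709609199411.20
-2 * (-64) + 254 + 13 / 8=3069 / 8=383.62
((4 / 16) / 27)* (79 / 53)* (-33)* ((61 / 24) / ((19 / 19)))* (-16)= 18.52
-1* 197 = -197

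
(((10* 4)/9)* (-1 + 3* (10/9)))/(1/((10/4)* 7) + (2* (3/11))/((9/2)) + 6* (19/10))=107800/120357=0.90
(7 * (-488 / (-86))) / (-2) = -854 / 43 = -19.86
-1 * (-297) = 297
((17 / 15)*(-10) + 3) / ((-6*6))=25 / 108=0.23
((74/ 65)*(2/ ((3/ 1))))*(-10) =-296/ 39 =-7.59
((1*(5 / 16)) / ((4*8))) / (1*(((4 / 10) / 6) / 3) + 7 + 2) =225 / 207872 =0.00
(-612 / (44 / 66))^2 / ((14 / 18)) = 7584516 / 7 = 1083502.29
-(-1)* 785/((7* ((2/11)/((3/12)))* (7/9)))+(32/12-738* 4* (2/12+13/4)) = -11624855/1176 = -9885.08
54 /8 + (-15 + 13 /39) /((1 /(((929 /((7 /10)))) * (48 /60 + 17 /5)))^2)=-1822742565 /4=-455685641.25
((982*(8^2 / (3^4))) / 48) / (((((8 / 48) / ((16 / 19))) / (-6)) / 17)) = -4273664 / 513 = -8330.73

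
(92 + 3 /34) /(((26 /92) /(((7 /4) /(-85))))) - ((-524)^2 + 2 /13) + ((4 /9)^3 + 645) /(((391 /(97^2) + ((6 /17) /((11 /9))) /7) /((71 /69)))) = -205515165061146640639 /770970083834340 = -266566.98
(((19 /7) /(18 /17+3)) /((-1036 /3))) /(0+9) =-323 /1501164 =-0.00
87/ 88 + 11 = 11.99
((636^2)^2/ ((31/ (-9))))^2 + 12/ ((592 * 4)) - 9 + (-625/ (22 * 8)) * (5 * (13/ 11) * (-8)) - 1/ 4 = 155327739193757176784266996239/ 68838352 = 2256412808862088633154.19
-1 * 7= -7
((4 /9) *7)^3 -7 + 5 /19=323776 /13851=23.38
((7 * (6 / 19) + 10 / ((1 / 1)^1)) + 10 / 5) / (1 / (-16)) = -227.37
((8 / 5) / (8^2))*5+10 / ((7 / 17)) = 1367 / 56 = 24.41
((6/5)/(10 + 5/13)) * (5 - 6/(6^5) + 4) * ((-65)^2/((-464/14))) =-179365277/1353024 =-132.57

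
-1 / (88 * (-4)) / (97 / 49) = 49 / 34144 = 0.00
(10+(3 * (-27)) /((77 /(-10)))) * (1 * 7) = 1580 /11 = 143.64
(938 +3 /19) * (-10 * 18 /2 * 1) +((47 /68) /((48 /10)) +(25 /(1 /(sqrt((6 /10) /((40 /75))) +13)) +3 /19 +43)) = -84039.39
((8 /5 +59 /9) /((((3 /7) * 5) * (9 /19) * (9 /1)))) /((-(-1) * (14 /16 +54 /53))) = 20695864 /43904025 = 0.47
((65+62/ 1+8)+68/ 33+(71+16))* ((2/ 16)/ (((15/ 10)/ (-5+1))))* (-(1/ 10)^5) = 3697/ 4950000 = 0.00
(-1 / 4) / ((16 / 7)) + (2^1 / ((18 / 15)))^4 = 39433 / 5184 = 7.61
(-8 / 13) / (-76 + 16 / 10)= 10 / 1209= 0.01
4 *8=32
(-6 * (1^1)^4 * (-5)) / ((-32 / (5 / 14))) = -75 / 224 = -0.33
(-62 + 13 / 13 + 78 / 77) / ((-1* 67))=4619 / 5159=0.90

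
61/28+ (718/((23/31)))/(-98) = -34695/4508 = -7.70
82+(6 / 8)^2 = 1321 / 16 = 82.56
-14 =-14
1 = 1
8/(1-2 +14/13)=104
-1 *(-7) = 7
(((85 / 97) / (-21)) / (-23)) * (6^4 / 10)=3672 / 15617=0.24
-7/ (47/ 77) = -539/ 47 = -11.47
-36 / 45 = -4 / 5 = -0.80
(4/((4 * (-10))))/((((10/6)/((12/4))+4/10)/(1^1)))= -9/86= -0.10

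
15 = 15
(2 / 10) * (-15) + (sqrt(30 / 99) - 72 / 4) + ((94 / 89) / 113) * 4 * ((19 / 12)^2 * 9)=-405427 / 20114 + sqrt(330) / 33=-19.61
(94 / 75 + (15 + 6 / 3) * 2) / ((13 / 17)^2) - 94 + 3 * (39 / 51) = -6770353 / 215475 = -31.42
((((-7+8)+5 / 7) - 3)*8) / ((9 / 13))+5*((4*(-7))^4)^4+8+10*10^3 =4995702248133623136981312 / 7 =713671749733374733854473.10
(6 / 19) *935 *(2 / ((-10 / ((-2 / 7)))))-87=-9327 / 133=-70.13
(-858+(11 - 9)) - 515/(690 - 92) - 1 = -513001/598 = -857.86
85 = 85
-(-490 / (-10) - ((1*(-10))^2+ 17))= 68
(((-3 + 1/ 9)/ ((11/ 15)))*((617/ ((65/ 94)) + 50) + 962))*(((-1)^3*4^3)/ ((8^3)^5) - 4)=45365116754306539/ 1511828488192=30006.79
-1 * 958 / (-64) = 479 / 32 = 14.97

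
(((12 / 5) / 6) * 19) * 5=38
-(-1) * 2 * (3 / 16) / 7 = 3 / 56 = 0.05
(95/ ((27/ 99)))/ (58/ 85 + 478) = 88825/ 122064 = 0.73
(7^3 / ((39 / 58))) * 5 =99470 / 39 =2550.51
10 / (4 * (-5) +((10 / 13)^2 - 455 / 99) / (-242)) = -8097804 / 16182209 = -0.50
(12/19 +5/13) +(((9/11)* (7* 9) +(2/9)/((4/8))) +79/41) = 55074265/1002573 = 54.93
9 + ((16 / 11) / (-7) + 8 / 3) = 2647 / 231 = 11.46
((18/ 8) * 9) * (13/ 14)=1053/ 56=18.80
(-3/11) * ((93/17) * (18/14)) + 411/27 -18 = -55324/11781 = -4.70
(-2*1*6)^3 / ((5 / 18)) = -31104 / 5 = -6220.80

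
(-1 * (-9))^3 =729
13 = 13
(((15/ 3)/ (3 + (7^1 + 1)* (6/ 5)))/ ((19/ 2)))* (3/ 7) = 50/ 2793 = 0.02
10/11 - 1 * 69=-68.09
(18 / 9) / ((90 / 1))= 1 / 45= 0.02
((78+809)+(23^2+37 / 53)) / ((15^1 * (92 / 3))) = 15017 / 4876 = 3.08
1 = 1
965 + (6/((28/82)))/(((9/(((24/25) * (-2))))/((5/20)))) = 168711/175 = 964.06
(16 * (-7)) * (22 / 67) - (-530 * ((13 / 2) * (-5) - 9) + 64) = -1480417 / 67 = -22095.78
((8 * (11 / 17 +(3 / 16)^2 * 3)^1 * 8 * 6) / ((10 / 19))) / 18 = 12445 / 408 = 30.50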